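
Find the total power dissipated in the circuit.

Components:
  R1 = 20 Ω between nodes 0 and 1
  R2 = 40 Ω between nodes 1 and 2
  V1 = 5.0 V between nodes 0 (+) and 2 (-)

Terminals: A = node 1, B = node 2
Nodal analysis, taking node 2 as the 0 V reference.
Source V1 fixes V_0 = 5 V.
KCL at each unknown node (sum of currents leaving = 0; resistances in Ω):
  Node 1: (V_1 - 5)/20 + (V_1 - 0)/40 = 0
Collecting terms: 0.075 × V_1 = 0.25  =>  V_1 = 3.333 V
Power in each resistor, P = (ΔV)²/R:
  P_R1 = (5 - 3.333)²/20 = 0.1389 W
  P_R2 = (3.333 - 0)²/40 = 0.2778 W
P_total = P_R1 + P_R2 = 0.4167 W

Final answer: 0.4167 W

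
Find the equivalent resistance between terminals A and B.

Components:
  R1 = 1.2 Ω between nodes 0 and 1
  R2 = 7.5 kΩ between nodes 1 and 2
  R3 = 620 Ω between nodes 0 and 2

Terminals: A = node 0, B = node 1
Reduce the network between node 0 (A) and node 1 (B) by series/parallel combination:
  Rs1 = R3 + R2 (series, joined only at node 2) = 620 + 7500 = 8120 Ω
  Rp1 = R1 ‖ Rs1 (parallel, both between nodes 0 and 1) = 1/(1/1.2 + 1/8120) = 1.2 Ω
R_eq = 1.2 Ω

Final answer: 1.2 Ω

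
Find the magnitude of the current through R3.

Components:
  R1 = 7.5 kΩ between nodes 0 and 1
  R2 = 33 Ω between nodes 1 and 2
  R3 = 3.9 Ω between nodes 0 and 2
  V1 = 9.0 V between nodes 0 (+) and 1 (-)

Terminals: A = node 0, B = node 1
Nodal analysis, taking node 1 as the 0 V reference.
Source V1 fixes V_0 = 9 V.
KCL at each unknown node (sum of currents leaving = 0; resistances in Ω):
  Node 2: (V_2 - 0)/33 + (V_2 - 9)/3.9 = 0
Collecting terms: 0.2867 × V_2 = 2.308  =>  V_2 = 8.049 V
I_R3 = (V_0 - V_2)/R3 = (9 - 8.049)/3.9 = 0.2439 A
|I_R3| = 0.2439 A

Final answer: |I_R3| = 0.2439 A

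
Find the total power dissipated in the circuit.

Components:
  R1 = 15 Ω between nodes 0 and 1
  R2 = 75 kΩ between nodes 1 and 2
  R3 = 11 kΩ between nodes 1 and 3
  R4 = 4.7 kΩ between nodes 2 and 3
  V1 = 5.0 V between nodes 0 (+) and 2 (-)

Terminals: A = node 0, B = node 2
Nodal analysis, taking node 2 as the 0 V reference.
Source V1 fixes V_0 = 5 V.
KCL at each unknown node (sum of currents leaving = 0; resistances in Ω):
  Node 1: (V_1 - 5)/15 + (V_1 - 0)/75000 + (V_1 - V_3)/11000 = 0
  Node 3: (V_3 - V_1)/11000 + (V_3 - 0)/4700 = 0
Collecting terms (coefficients in siemens):
  0.06677·V_1 - 0.00009091·V_3 = 0.3333
  0.0003037·V_3 - 0.00009091·V_1 = 0
Determinant D = (0.06677)(0.0003037) - (-0.00009091)(-0.00009091) = 0.00002027
V_1 = [(0.3333)(0.0003037) - (-0.00009091)(0)]/D = 4.994 V
V_3 = [(0.06677)(0) - (0.3333)(-0.00009091)]/D = 1.495 V
Power in each resistor, P = (ΔV)²/R:
  P_R1 = (5 - 4.994)²/15 = 0.00000222 W
  P_R2 = (4.994 - 0)²/75000 = 0.0003326 W
  P_R3 = (4.994 - 1.495)²/11000 = 0.001113 W
  P_R4 = (0 - 1.495)²/4700 = 0.0004756 W
P_total = P_R1 + P_R2 + P_R3 + P_R4 = 0.001923 W

Final answer: 0.001923 W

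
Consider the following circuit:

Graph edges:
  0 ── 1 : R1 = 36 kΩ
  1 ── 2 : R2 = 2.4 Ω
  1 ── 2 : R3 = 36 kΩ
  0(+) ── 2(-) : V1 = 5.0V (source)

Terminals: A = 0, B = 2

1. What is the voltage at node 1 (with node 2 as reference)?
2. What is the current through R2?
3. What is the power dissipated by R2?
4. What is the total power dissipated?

Nodal analysis, taking node 2 as the 0 V reference.
Source V1 fixes V_0 = 5 V.
KCL at each unknown node (sum of currents leaving = 0; resistances in Ω):
  Node 1: (V_1 - 5)/36000 + (V_1 - 0)/2.4 + (V_1 - 0)/36000 = 0
Collecting terms: 0.4167 × V_1 = 0.0001389  =>  V_1 = 0.0003333 V
Part 1:
  Read off the nodal solution: V_1 = 0.0003333 V
Part 2:
  I_R2 = (V_1 - V_2)/R2 = (0.0003333 - 0)/2.4 = 0.0001389 A
  Magnitude: I_R2 = 0.0001389 A
Part 3:
  I_R2 = (V_1 - V_2)/R2 = (0.0003333 - 0)/2.4 = 0.0001389 A
  P_R2 = I_R2² × R2 = (0.0001389)² × 2.4 = 0.00000004628 W
Part 4:
  Power in each resistor, P = (ΔV)²/R:
    P_R1 = (5 - 0.0003333)²/36000 = 0.0006944 W
    P_R2 = (0.0003333 - 0)²/2.4 = 0.00000004628 W
    P_R3 = (0.0003333 - 0)²/36000 = 0.000000000003086 W
  P_total = P_R1 + P_R2 + P_R3 = 0.0006944 W

Final answers:
1. V_1 = 0.0003333 V
2. I_R2 = 0.0001389 A
3. P_R2 = 4.628e-08 W
4. P_total = 0.0006944 W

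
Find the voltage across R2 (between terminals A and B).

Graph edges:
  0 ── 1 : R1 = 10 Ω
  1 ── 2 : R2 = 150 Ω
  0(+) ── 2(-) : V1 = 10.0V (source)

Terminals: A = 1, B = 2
R1 and R2 are in series across V1 (node 0 → node 1 → node 2), and the output A–B is taken across R2, so this is a voltage divider.
Series current: I = V1/(R1 + R2) = 10/(10 + 150) = 10/160 = 0.0625 A
V_R2 = I × R2 = V1 × R2/(R1 + R2) = 10 × 150/160 = 9.375 V

Final answer: 9.375 V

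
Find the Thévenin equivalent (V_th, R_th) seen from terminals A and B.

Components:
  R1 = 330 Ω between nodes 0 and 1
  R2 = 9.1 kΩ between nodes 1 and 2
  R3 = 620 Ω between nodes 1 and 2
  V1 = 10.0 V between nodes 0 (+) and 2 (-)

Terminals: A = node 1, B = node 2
Step 1 — V_th is the open-circuit voltage V_A - V_B (nothing connected across the terminals).
Nodal analysis, taking node 2 as the 0 V reference.
Source V1 fixes V_0 = 10 V.
KCL at each unknown node (sum of currents leaving = 0; resistances in Ω):
  Node 1: (V_1 - 10)/330 + (V_1 - 0)/9100 + (V_1 - 0)/620 = 0
Collecting terms: 0.004753 × V_1 = 0.0303  =>  V_1 = 6.375 V
V_th = V_1 - V_2 = 6.375 - 0 = 6.375 V
Step 2 — R_th: zero the source — replace V1 by a short circuit (node 2 merges into node 0) — and find the resistance seen between A (node 1) and B (node 0).
Reduce the network between node 1 (A) and node 0 (B) by series/parallel combination:
  Rp1 = R1 ‖ R2 ‖ R3 (parallel, all between nodes 0 and 1) = 1/(1/330 + 1/9100 + 1/620) = 210.4 Ω
R_th = 210.4 Ω

Final answer: V_th = 6.375 V, R_th = 210.4 Ω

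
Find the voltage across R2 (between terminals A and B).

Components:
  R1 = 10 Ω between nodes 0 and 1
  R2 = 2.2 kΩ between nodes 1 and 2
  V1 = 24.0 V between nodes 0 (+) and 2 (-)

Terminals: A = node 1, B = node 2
R1 and R2 are in series across V1 (node 0 → node 1 → node 2), and the output A–B is taken across R2, so this is a voltage divider.
Series current: I = V1/(R1 + R2) = 24/(10 + 2200) = 24/2210 = 0.01086 A
V_R2 = I × R2 = V1 × R2/(R1 + R2) = 24 × 2200/2210 = 23.89 V

Final answer: 23.89 V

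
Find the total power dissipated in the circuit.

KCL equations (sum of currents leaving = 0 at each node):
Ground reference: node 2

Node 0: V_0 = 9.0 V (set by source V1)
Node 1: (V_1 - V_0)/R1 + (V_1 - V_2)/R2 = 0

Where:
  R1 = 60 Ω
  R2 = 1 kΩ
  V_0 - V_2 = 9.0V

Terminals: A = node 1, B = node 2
Nodal analysis, taking node 2 as the 0 V reference.
Source V1 fixes V_0 = 9 V.
KCL at each unknown node (sum of currents leaving = 0; resistances in Ω):
  Node 1: (V_1 - 9)/60 + (V_1 - 0)/1000 = 0
Collecting terms: 0.01767 × V_1 = 0.15  =>  V_1 = 8.491 V
Power in each resistor, P = (ΔV)²/R:
  P_R1 = (9 - 8.491)²/60 = 0.004325 W
  P_R2 = (8.491 - 0)²/1000 = 0.07209 W
P_total = P_R1 + P_R2 = 0.07642 W

Final answer: 0.07642 W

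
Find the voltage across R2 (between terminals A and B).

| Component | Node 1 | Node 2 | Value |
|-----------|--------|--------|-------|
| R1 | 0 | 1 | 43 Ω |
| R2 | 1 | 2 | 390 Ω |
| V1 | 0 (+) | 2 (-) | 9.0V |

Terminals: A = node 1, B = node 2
R1 and R2 are in series across V1 (node 0 → node 1 → node 2), and the output A–B is taken across R2, so this is a voltage divider.
Series current: I = V1/(R1 + R2) = 9/(43 + 390) = 9/433 = 0.02079 A
V_R2 = I × R2 = V1 × R2/(R1 + R2) = 9 × 390/433 = 8.106 V

Final answer: 8.106 V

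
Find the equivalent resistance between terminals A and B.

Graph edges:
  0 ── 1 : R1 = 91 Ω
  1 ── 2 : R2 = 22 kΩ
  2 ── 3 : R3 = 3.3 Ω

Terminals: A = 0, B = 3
Reduce the network between node 0 (A) and node 3 (B) by series/parallel combination:
  Rs1 = R1 + R2 (series, joined only at node 1) = 91 + 22000 = 22090 Ω
  Rs2 = R3 + Rs1 (series, joined only at node 2) = 3.3 + 22090 = 22090 Ω
R_eq = 22.09 kΩ

Final answer: 22.09 kΩ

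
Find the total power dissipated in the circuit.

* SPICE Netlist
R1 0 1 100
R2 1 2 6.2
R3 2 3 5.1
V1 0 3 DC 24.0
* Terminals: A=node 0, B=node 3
Nodal analysis, taking node 3 as the 0 V reference.
Source V1 fixes V_0 = 24 V.
KCL at each unknown node (sum of currents leaving = 0; resistances in Ω):
  Node 1: (V_1 - 24)/100 + (V_1 - V_2)/6.2 = 0
  Node 2: (V_2 - V_1)/6.2 + (V_2 - 0)/5.1 = 0
Collecting terms (coefficients in siemens):
  0.1713·V_1 - 0.1613·V_2 = 0.24
  0.3574·V_2 - 0.1613·V_1 = 0
Determinant D = (0.1713)(0.3574) - (-0.1613)(-0.1613) = 0.0352
V_1 = [(0.24)(0.3574) - (-0.1613)(0)]/D = 2.437 V
V_2 = [(0.1713)(0) - (0.24)(-0.1613)]/D = 1.1 V
Power in each resistor, P = (ΔV)²/R:
  P_R1 = (24 - 2.437)²/100 = 4.65 W
  P_R2 = (2.437 - 1.1)²/6.2 = 0.2883 W
  P_R3 = (1.1 - 0)²/5.1 = 0.2371 W
P_total = P_R1 + P_R2 + P_R3 = 5.175 W

Final answer: 5.175 W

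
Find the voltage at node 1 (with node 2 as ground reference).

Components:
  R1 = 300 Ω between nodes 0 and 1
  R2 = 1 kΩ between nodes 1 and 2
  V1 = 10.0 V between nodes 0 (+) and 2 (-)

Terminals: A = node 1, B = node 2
Nodal analysis, taking node 2 as the 0 V reference.
Source V1 fixes V_0 = 10 V.
KCL at each unknown node (sum of currents leaving = 0; resistances in Ω):
  Node 1: (V_1 - 10)/300 + (V_1 - 0)/1000 = 0
Collecting terms: 0.004333 × V_1 = 0.03333  =>  V_1 = 7.692 V
The requested potential is V_1 = 7.692 V.

Final answer: V_1 = 7.692 V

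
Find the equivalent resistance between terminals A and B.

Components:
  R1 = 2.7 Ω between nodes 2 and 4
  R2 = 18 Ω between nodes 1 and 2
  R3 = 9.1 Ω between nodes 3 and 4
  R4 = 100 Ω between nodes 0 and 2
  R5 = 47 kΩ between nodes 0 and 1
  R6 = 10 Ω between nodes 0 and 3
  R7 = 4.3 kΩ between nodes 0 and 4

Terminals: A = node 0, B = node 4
Reduce the network between node 0 (A) and node 4 (B) by series/parallel combination:
  Rs1 = R5 + R2 (series, joined only at node 1) = 47000 + 18 = 47020 Ω
  Rp1 = R4 ‖ Rs1 (parallel, both between nodes 0 and 2) = 1/(1/100 + 1/47020) = 99.79 Ω
  Rs2 = R1 + Rp1 (series, joined only at node 2) = 2.7 + 99.79 = 102.5 Ω
  Rp2 = R7 ‖ Rs2 (parallel, both between nodes 0 and 4) = 1/(1/4300 + 1/102.5) = 100.1 Ω
  Rs3 = R6 + R3 (series, joined only at node 3) = 10 + 9.1 = 19.1 Ω
  Rp3 = Rp2 ‖ Rs3 (parallel, both between nodes 0 and 4) = 1/(1/100.1 + 1/19.1) = 16.04 Ω
R_eq = 16.04 Ω

Final answer: 16.04 Ω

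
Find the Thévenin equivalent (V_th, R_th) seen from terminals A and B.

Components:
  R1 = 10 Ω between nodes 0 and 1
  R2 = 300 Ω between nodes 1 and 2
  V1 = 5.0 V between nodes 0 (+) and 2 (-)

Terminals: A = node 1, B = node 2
Step 1 — V_th is the open-circuit voltage V_A - V_B (nothing connected across the terminals).
Nodal analysis, taking node 2 as the 0 V reference.
Source V1 fixes V_0 = 5 V.
KCL at each unknown node (sum of currents leaving = 0; resistances in Ω):
  Node 1: (V_1 - 5)/10 + (V_1 - 0)/300 = 0
Collecting terms: 0.1033 × V_1 = 0.5  =>  V_1 = 4.839 V
V_th = V_1 - V_2 = 4.839 - 0 = 4.839 V
Step 2 — R_th: zero the source — replace V1 by a short circuit (node 2 merges into node 0) — and find the resistance seen between A (node 1) and B (node 0).
Reduce the network between node 1 (A) and node 0 (B) by series/parallel combination:
  Rp1 = R1 ‖ R2 (parallel, both between nodes 0 and 1) = 1/(1/10 + 1/300) = 9.677 Ω
R_th = 9.677 Ω

Final answer: V_th = 4.839 V, R_th = 9.677 Ω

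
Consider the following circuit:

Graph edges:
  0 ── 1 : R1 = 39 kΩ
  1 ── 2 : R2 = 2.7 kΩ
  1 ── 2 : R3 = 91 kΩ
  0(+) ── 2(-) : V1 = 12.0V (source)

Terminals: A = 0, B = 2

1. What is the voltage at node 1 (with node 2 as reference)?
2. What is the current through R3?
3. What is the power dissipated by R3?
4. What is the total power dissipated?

Nodal analysis, taking node 2 as the 0 V reference.
Source V1 fixes V_0 = 12 V.
KCL at each unknown node (sum of currents leaving = 0; resistances in Ω):
  Node 1: (V_1 - 12)/39000 + (V_1 - 0)/2700 + (V_1 - 0)/91000 = 0
Collecting terms: 0.000407 × V_1 = 0.0003077  =>  V_1 = 0.756 V
Part 1:
  Read off the nodal solution: V_1 = 0.756 V
Part 2:
  I_R3 = (V_1 - V_2)/R3 = (0.756 - 0)/91000 = 0.000008308 A
  Magnitude: I_R3 = 0.000008308 A
Part 3:
  I_R3 = (V_1 - V_2)/R3 = (0.756 - 0)/91000 = 0.000008308 A
  P_R3 = I_R3² × R3 = (0.000008308)² × 91000 = 0.000006281 W
Part 4:
  Power in each resistor, P = (ΔV)²/R:
    P_R1 = (12 - 0.756)²/39000 = 0.003242 W
    P_R2 = (0.756 - 0)²/2700 = 0.0002117 W
    P_R3 = (0.756 - 0)²/91000 = 0.000006281 W
  P_total = P_R1 + P_R2 + P_R3 = 0.00346 W

Final answers:
1. V_1 = 0.756 V
2. I_R3 = 8.308e-06 A
3. P_R3 = 6.281e-06 W
4. P_total = 0.00346 W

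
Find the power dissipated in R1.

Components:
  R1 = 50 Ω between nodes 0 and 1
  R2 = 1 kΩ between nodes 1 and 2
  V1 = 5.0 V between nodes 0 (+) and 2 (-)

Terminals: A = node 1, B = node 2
Nodal analysis, taking node 2 as the 0 V reference.
Source V1 fixes V_0 = 5 V.
KCL at each unknown node (sum of currents leaving = 0; resistances in Ω):
  Node 1: (V_1 - 5)/50 + (V_1 - 0)/1000 = 0
Collecting terms: 0.021 × V_1 = 0.1  =>  V_1 = 4.762 V
I_R1 = (V_0 - V_1)/R1 = (5 - 4.762)/50 = 0.004762 A
P_R1 = I_R1² × R1 = (0.004762)² × 50 = 0.001134 W

Final answer: 0.001134 W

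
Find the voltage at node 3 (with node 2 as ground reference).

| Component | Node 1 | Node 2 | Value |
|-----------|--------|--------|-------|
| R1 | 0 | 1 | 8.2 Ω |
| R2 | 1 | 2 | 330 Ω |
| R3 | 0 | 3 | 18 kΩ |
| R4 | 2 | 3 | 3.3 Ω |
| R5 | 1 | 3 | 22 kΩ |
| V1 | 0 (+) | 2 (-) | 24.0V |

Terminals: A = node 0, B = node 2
Nodal analysis, taking node 2 as the 0 V reference.
Source V1 fixes V_0 = 24 V.
KCL at each unknown node (sum of currents leaving = 0; resistances in Ω):
  Node 1: (V_1 - 24)/8.2 + (V_1 - 0)/330 + (V_1 - V_3)/22000 = 0
  Node 3: (V_3 - 24)/18000 + (V_3 - 0)/3.3 + (V_3 - V_1)/22000 = 0
Collecting terms (coefficients in siemens):
  0.125·V_1 - 0.00004545·V_3 = 2.927
  0.3031·V_3 - 0.00004545·V_1 = 0.001333
Determinant D = (0.125)(0.3031) - (-0.00004545)(-0.00004545) = 0.0379
V_1 = [(2.927)(0.3031) - (-0.00004545)(0.001333)]/D = 23.41 V
V_3 = [(0.125)(0.001333) - (2.927)(-0.00004545)]/D = 0.007909 V
The requested potential is V_3 = 0.007909 V.

Final answer: V_3 = 0.007909 V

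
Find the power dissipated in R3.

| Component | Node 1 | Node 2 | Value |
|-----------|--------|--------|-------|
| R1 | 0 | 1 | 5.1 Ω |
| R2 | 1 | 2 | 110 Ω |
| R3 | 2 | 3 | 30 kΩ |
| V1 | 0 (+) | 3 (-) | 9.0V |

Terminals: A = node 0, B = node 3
Nodal analysis, taking node 3 as the 0 V reference.
Source V1 fixes V_0 = 9 V.
KCL at each unknown node (sum of currents leaving = 0; resistances in Ω):
  Node 1: (V_1 - 9)/5.1 + (V_1 - V_2)/110 = 0
  Node 2: (V_2 - V_1)/110 + (V_2 - 0)/30000 = 0
Collecting terms (coefficients in siemens):
  0.2052·V_1 - 0.009091·V_2 = 1.765
  0.009124·V_2 - 0.009091·V_1 = 0
Determinant D = (0.2052)(0.009124) - (-0.009091)(-0.009091) = 0.001789
V_1 = [(1.765)(0.009124) - (-0.009091)(0)]/D = 8.998 V
V_2 = [(0.2052)(0) - (1.765)(-0.009091)]/D = 8.966 V
I_R3 = (V_2 - V_3)/R3 = (8.966 - 0)/30000 = 0.0002989 A
P_R3 = I_R3² × R3 = (0.0002989)² × 30000 = 0.002679 W

Final answer: 0.002679 W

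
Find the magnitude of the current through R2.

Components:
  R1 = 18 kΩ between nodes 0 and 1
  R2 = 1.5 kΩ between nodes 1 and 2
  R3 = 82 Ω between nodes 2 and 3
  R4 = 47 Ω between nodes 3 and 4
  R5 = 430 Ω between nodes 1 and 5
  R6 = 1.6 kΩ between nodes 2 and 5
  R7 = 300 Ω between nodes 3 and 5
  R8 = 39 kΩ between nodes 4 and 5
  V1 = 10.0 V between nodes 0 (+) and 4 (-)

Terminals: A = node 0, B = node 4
Nodal analysis, taking node 4 as the 0 V reference.
Source V1 fixes V_0 = 10 V.
KCL at each unknown node (sum of currents leaving = 0; resistances in Ω):
  Node 1: (V_1 - 10)/18000 + (V_1 - V_2)/1500 + (V_1 - V_5)/430 = 0
  Node 2: (V_2 - V_1)/1500 + (V_2 - V_3)/82 + (V_2 - V_5)/1600 = 0
  Node 3: (V_3 - V_2)/82 + (V_3 - 0)/47 + (V_3 - V_5)/300 = 0
  Node 5: (V_5 - V_1)/430 + (V_5 - V_2)/1600 + (V_5 - V_3)/300 + (V_5 - 0)/39000 = 0
Collecting terms (coefficients in siemens):
  0.003048·V_1 - 0.0006667·V_2 - 0.002326·V_5 = 0.0005556
  0.01349·V_2 - 0.0006667·V_1 - 0.0122·V_3 - 0.000625·V_5 = 0
  0.03681·V_3 - 0.0122·V_2 - 0.003333·V_5 = 0
  0.00631·V_5 - 0.002326·V_1 - 0.000625·V_2 - 0.003333·V_3 = 0
Solving these 4 simultaneous equations (Gaussian elimination) gives:
  V_1 = 0.2852 V, V_2 = 0.04258 V, V_3 = 0.02522 V, V_5 = 0.1227 V
I_R2 = (V_1 - V_2)/R2 = (0.2852 - 0.04258)/1500 = 0.0001617 A
|I_R2| = 0.0001617 A

Final answer: |I_R2| = 0.0001617 A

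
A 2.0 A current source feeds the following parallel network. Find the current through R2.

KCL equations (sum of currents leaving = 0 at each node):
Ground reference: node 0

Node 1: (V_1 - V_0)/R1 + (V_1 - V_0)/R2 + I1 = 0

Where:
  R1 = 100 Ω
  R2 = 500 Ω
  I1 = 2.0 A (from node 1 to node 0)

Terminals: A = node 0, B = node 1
All resistors sit directly between nodes 0 and 1, so they are in parallel and share one voltage V; the full source current 2 A splits among them.
1/R_par = 1/100 + 1/500 = 0.012 S  =>  R_par = 83.33 Ω
V = I × R_par = 2 × 83.33 = 166.7 V
I_R2 = V/R2 = 166.7/500 = 0.3333 A

Final answer: 0.3333 A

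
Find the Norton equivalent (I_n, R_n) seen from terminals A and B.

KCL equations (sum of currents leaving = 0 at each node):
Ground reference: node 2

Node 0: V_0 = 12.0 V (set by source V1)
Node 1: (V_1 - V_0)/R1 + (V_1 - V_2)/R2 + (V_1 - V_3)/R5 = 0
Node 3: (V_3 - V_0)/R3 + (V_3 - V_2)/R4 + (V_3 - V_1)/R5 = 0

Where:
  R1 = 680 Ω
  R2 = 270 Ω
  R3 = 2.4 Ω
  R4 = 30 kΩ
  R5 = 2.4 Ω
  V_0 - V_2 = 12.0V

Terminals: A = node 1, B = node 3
Find the Thévenin equivalent first; then I_n = V_th/R_th and R_n = R_th.
Step 1 — V_th is the open-circuit voltage V_A - V_B (nothing connected across the terminals).
Nodal analysis, taking node 2 as the 0 V reference.
Source V1 fixes V_0 = 12 V.
KCL at each unknown node (sum of currents leaving = 0; resistances in Ω):
  Node 1: (V_1 - 12)/680 + (V_1 - 0)/270 + (V_1 - V_3)/2.4 = 0
  Node 3: (V_3 - 12)/2.4 + (V_3 - 0)/30000 + (V_3 - V_1)/2.4 = 0
Collecting terms (coefficients in siemens):
  0.4218·V_1 - 0.4167·V_3 = 0.01765
  0.8334·V_3 - 0.4167·V_1 = 5
Determinant D = (0.4218)(0.8334) - (-0.4167)(-0.4167) = 0.1779
V_1 = [(0.01765)(0.8334) - (-0.4167)(5)]/D = 11.79 V
V_3 = [(0.4218)(5) - (0.01765)(-0.4167)]/D = 11.89 V
V_th = V_1 - V_3 = 11.79 - 11.89 = -0.1041 V
Step 2 — R_th: zero the source — replace V1 by a short circuit (node 2 merges into node 0) — and find the resistance seen between A (node 1) and B (node 3).
Reduce the network between node 1 (A) and node 3 (B) by series/parallel combination:
  Rp1 = R1 ‖ R2 (parallel, both between nodes 0 and 1) = 1/(1/680 + 1/270) = 193.3 Ω
  Rp2 = R3 ‖ R4 (parallel, both between nodes 0 and 3) = 1/(1/2.4 + 1/30000) = 2.4 Ω
  Rs1 = Rp1 + Rp2 (series, joined only at node 0) = 193.3 + 2.4 = 195.7 Ω
  Rp3 = R5 ‖ Rs1 (parallel, both between nodes 1 and 3) = 1/(1/2.4 + 1/195.7) = 2.371 Ω
R_th = 2.371 Ω
I_n = V_th/R_th = -0.1041/2.371 = -0.04389 A, and R_n = R_th = 2.371 Ω

Final answer: I_n = -0.04389 A, R_n = 2.371 Ω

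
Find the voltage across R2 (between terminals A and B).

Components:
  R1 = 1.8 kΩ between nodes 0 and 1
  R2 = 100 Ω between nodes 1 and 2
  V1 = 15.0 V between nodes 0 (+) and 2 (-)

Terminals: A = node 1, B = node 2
R1 and R2 are in series across V1 (node 0 → node 1 → node 2), and the output A–B is taken across R2, so this is a voltage divider.
Series current: I = V1/(R1 + R2) = 15/(1800 + 100) = 15/1900 = 0.007895 A
V_R2 = I × R2 = V1 × R2/(R1 + R2) = 15 × 100/1900 = 0.7895 V

Final answer: 0.7895 V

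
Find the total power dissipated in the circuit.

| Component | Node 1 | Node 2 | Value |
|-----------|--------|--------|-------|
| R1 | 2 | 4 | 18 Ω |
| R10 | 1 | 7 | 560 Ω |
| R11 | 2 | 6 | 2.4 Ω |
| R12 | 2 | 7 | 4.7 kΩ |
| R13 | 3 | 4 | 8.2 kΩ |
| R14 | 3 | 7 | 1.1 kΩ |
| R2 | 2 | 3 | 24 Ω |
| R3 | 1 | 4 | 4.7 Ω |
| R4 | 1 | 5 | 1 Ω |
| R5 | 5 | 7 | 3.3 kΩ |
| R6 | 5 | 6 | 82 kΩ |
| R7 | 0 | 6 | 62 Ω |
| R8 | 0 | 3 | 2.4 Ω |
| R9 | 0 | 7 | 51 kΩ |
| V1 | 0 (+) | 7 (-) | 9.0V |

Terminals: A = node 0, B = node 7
Nodal analysis, taking node 7 as the 0 V reference.
Source V1 fixes V_0 = 9 V.
KCL at each unknown node (sum of currents leaving = 0; resistances in Ω):
  Node 1: (V_1 - V_4)/4.7 + (V_1 - V_5)/1 + (V_1 - 0)/560 = 0
  Node 2: (V_2 - V_4)/18 + (V_2 - V_3)/24 + (V_2 - V_6)/2.4 + (V_2 - 0)/4700 = 0
  Node 3: (V_3 - V_2)/24 + (V_3 - 9)/2.4 + (V_3 - V_4)/8200 + (V_3 - 0)/1100 = 0
  Node 4: (V_4 - V_2)/18 + (V_4 - V_1)/4.7 + (V_4 - V_3)/8200 = 0
  Node 5: (V_5 - V_1)/1 + (V_5 - 0)/3300 + (V_5 - V_6)/82000 = 0
  Node 6: (V_6 - V_5)/82000 + (V_6 - 9)/62 + (V_6 - V_2)/2.4 = 0
Collecting terms (coefficients in siemens):
  1.215·V_1 - 0.2128·V_4 - 1·V_5 = 0
  0.5141·V_2 - 0.04167·V_3 - 0.05556·V_4 - 0.4167·V_6 = 0
  0.4594·V_3 - 0.04167·V_2 - 0.000122·V_4 = 3.75
  0.2684·V_4 - 0.2128·V_1 - 0.05556·V_2 - 0.000122·V_3 = 0
  1·V_5 - 1·V_1 - 0.0000122·V_6 = 0
  0.4328·V_6 - 0.4167·V_2 - 0.0000122·V_5 = 0.1452
Solving these 6 simultaneous equations (Gaussian elimination) gives:
  V_1 = 8.241 V, V_2 = 8.631 V, V_3 = 8.949 V, V_4 = 8.322 V
  V_5 = 8.239 V, V_6 = 8.645 V
Power in each resistor, P = (ΔV)²/R:
  P_R1 = (8.631 - 8.322)²/18 = 0.005283 W
  P_R2 = (8.631 - 8.949)²/24 = 0.004207 W
  P_R3 = (8.241 - 8.322)²/4.7 = 0.001392 W
  P_R4 = (8.241 - 8.239)²/1 = 0.000006209 W
  P_R5 = (8.239 - 0)²/3300 = 0.02057 W
  P_R6 = (8.239 - 8.645)²/82000 = 0.000002005 W
  P_R7 = (9 - 8.645)²/62 = 0.002038 W
  P_R8 = (9 - 8.949)²/2.4 = 0.001104 W
  P_R9 = (9 - 0)²/51000 = 0.001588 W
  P_R10 = (8.241 - 0)²/560 = 0.1213 W
  P_R11 = (8.631 - 8.645)²/2.4 = 0.00007877 W
  P_R12 = (8.631 - 0)²/4700 = 0.01585 W
  P_R13 = (8.949 - 8.322)²/8200 = 0.00004781 W
  P_R14 = (8.949 - 0)²/1100 = 0.0728 W
P_total = P_R1 + P_R2 + P_R3 + P_R4 + P_R5 + P_R6 + P_R7 + P_R8 + P_R9 + P_R10 + P_R11 + P_R12 + P_R13 + P_R14 = 0.2463 W

Final answer: 0.2463 W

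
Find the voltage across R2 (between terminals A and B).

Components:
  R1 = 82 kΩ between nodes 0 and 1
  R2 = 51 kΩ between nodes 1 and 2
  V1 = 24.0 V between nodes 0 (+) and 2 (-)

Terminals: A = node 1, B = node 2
R1 and R2 are in series across V1 (node 0 → node 1 → node 2), and the output A–B is taken across R2, so this is a voltage divider.
Series current: I = V1/(R1 + R2) = 24/(82000 + 51000) = 24/133000 = 0.0001805 A
V_R2 = I × R2 = V1 × R2/(R1 + R2) = 24 × 51000/133000 = 9.203 V

Final answer: 9.203 V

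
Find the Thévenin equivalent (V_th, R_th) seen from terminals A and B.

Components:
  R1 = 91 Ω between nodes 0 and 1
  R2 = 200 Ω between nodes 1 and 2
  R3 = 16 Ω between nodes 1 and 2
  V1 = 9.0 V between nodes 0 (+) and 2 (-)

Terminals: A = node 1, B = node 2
Step 1 — V_th is the open-circuit voltage V_A - V_B (nothing connected across the terminals).
Nodal analysis, taking node 2 as the 0 V reference.
Source V1 fixes V_0 = 9 V.
KCL at each unknown node (sum of currents leaving = 0; resistances in Ω):
  Node 1: (V_1 - 9)/91 + (V_1 - 0)/200 + (V_1 - 0)/16 = 0
Collecting terms: 0.07849 × V_1 = 0.0989  =>  V_1 = 1.26 V
V_th = V_1 - V_2 = 1.26 - 0 = 1.26 V
Step 2 — R_th: zero the source — replace V1 by a short circuit (node 2 merges into node 0) — and find the resistance seen between A (node 1) and B (node 0).
Reduce the network between node 1 (A) and node 0 (B) by series/parallel combination:
  Rp1 = R1 ‖ R2 ‖ R3 (parallel, all between nodes 0 and 1) = 1/(1/91 + 1/200 + 1/16) = 12.74 Ω
R_th = 12.74 Ω

Final answer: V_th = 1.26 V, R_th = 12.74 Ω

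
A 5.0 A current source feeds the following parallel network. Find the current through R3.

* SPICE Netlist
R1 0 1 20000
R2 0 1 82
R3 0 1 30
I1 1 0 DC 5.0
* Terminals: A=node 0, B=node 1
All resistors sit directly between nodes 0 and 1, so they are in parallel and share one voltage V; the full source current 5 A splits among them.
1/R_par = 1/20000 + 1/82 + 1/30 = 0.04558 S  =>  R_par = 21.94 Ω
V = I × R_par = 5 × 21.94 = 109.7 V
I_R3 = V/R3 = 109.7/30 = 3.657 A

Final answer: 3.657 A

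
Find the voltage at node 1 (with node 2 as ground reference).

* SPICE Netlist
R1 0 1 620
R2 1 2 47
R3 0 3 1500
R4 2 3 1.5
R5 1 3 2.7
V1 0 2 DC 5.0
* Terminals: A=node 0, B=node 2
Nodal analysis, taking node 2 as the 0 V reference.
Source V1 fixes V_0 = 5 V.
KCL at each unknown node (sum of currents leaving = 0; resistances in Ω):
  Node 1: (V_1 - 5)/620 + (V_1 - 0)/47 + (V_1 - V_3)/2.7 = 0
  Node 3: (V_3 - 5)/1500 + (V_3 - 0)/1.5 + (V_3 - V_1)/2.7 = 0
Collecting terms (coefficients in siemens):
  0.3933·V_1 - 0.3704·V_3 = 0.008065
  1.038·V_3 - 0.3704·V_1 = 0.003333
Determinant D = (0.3933)(1.038) - (-0.3704)(-0.3704) = 0.2709
V_1 = [(0.008065)(1.038) - (-0.3704)(0.003333)]/D = 0.03545 V
V_3 = [(0.3933)(0.003333) - (0.008065)(-0.3704)]/D = 0.01586 V
The requested potential is V_1 = 0.03545 V.

Final answer: V_1 = 0.03545 V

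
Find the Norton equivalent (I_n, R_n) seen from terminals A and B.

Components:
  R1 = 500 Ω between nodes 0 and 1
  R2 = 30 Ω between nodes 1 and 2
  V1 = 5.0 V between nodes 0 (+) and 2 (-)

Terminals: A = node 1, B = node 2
Find the Thévenin equivalent first; then I_n = V_th/R_th and R_n = R_th.
Step 1 — V_th is the open-circuit voltage V_A - V_B (nothing connected across the terminals).
Nodal analysis, taking node 2 as the 0 V reference.
Source V1 fixes V_0 = 5 V.
KCL at each unknown node (sum of currents leaving = 0; resistances in Ω):
  Node 1: (V_1 - 5)/500 + (V_1 - 0)/30 = 0
Collecting terms: 0.03533 × V_1 = 0.01  =>  V_1 = 0.283 V
V_th = V_1 - V_2 = 0.283 - 0 = 0.283 V
Step 2 — R_th: zero the source — replace V1 by a short circuit (node 2 merges into node 0) — and find the resistance seen between A (node 1) and B (node 0).
Reduce the network between node 1 (A) and node 0 (B) by series/parallel combination:
  Rp1 = R1 ‖ R2 (parallel, both between nodes 0 and 1) = 1/(1/500 + 1/30) = 28.3 Ω
R_th = 28.3 Ω
I_n = V_th/R_th = 0.283/28.3 = 0.01 A, and R_n = R_th = 28.3 Ω

Final answer: I_n = 0.01 A, R_n = 28.3 Ω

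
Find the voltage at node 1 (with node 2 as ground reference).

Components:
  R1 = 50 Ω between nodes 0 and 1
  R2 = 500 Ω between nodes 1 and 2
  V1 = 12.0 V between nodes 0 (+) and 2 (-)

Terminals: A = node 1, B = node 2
Nodal analysis, taking node 2 as the 0 V reference.
Source V1 fixes V_0 = 12 V.
KCL at each unknown node (sum of currents leaving = 0; resistances in Ω):
  Node 1: (V_1 - 12)/50 + (V_1 - 0)/500 = 0
Collecting terms: 0.022 × V_1 = 0.24  =>  V_1 = 10.91 V
The requested potential is V_1 = 10.91 V.

Final answer: V_1 = 10.91 V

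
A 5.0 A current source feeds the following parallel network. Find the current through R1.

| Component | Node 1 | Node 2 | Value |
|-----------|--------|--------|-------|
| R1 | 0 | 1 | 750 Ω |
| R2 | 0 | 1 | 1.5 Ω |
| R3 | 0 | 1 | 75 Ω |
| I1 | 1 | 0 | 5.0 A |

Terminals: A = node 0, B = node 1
All resistors sit directly between nodes 0 and 1, so they are in parallel and share one voltage V; the full source current 5 A splits among them.
1/R_par = 1/750 + 1/1.5 + 1/75 = 0.6813 S  =>  R_par = 1.468 Ω
V = I × R_par = 5 × 1.468 = 7.339 V
I_R1 = V/R1 = 7.339/750 = 0.009785 A

Final answer: 0.009785 A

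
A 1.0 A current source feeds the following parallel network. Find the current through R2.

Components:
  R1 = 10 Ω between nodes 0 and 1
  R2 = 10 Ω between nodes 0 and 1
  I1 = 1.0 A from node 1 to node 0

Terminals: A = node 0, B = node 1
All resistors sit directly between nodes 0 and 1, so they are in parallel and share one voltage V; the full source current 1 A splits among them.
1/R_par = 1/10 + 1/10 = 0.2 S  =>  R_par = 5 Ω
V = I × R_par = 1 × 5 = 5 V
I_R2 = V/R2 = 5/10 = 0.5 A

Final answer: 0.5 A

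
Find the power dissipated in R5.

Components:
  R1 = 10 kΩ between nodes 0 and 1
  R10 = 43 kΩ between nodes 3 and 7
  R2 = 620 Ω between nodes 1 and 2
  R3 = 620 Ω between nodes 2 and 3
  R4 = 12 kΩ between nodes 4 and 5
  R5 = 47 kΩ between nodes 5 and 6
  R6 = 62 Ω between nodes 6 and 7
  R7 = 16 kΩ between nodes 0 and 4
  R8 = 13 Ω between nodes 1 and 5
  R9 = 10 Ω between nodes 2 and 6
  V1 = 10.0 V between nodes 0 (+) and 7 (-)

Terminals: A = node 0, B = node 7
Nodal analysis, taking node 7 as the 0 V reference.
Source V1 fixes V_0 = 10 V.
KCL at each unknown node (sum of currents leaving = 0; resistances in Ω):
  Node 1: (V_1 - 10)/10000 + (V_1 - V_2)/620 + (V_1 - V_5)/13 = 0
  Node 2: (V_2 - V_1)/620 + (V_2 - V_3)/620 + (V_2 - V_6)/10 = 0
  Node 3: (V_3 - V_2)/620 + (V_3 - 0)/43000 = 0
  Node 4: (V_4 - V_5)/12000 + (V_4 - 10)/16000 = 0
  Node 5: (V_5 - V_4)/12000 + (V_5 - V_6)/47000 + (V_5 - V_1)/13 = 0
  Node 6: (V_6 - V_5)/47000 + (V_6 - 0)/62 + (V_6 - V_2)/10 = 0
Collecting terms (coefficients in siemens):
  0.07864·V_1 - 0.001613·V_2 - 0.07692·V_5 = 0.001
  0.1032·V_2 - 0.001613·V_1 - 0.001613·V_3 - 0.1·V_6 = 0
  0.001636·V_3 - 0.001613·V_2 = 0
  0.0001458·V_4 - 0.00008333·V_5 = 0.000625
  0.07703·V_5 - 0.07692·V_1 - 0.00008333·V_4 - 0.00002128·V_6 = 0
  0.1162·V_6 - 0.1·V_2 - 0.00002128·V_5 = 0
Solving these 6 simultaneous equations (Gaussian elimination) gives:
  V_1 = 0.8488 V, V_2 = 0.0891 V, V_3 = 0.08783 V, V_4 = 4.773 V
  V_5 = 0.8528 V, V_6 = 0.07687 V
I_R5 = (V_5 - V_6)/R5 = (0.8528 - 0.07687)/47000 = 0.00001651 A
P_R5 = I_R5² × R5 = (0.00001651)² × 47000 = 0.00001281 W

Final answer: 1.281e-05 W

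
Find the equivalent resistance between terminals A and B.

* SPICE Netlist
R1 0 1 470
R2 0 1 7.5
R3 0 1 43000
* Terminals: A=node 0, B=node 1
Reduce the network between node 0 (A) and node 1 (B) by series/parallel combination:
  Rp1 = R1 ‖ R2 ‖ R3 (parallel, all between nodes 0 and 1) = 1/(1/470 + 1/7.5 + 1/43000) = 7.381 Ω
R_eq = 7.381 Ω

Final answer: 7.381 Ω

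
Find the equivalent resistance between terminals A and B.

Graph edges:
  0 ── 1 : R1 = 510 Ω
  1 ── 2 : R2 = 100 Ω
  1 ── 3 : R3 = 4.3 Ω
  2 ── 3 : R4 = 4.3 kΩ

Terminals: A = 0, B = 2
Reduce the network between node 0 (A) and node 2 (B) by series/parallel combination:
  Rs1 = R3 + R4 (series, joined only at node 3) = 4.3 + 4300 = 4304 Ω
  Rp1 = R2 ‖ Rs1 (parallel, both between nodes 1 and 2) = 1/(1/100 + 1/4304) = 97.73 Ω
  Rs2 = R1 + Rp1 (series, joined only at node 1) = 510 + 97.73 = 607.7 Ω
R_eq = 607.7 Ω

Final answer: 607.7 Ω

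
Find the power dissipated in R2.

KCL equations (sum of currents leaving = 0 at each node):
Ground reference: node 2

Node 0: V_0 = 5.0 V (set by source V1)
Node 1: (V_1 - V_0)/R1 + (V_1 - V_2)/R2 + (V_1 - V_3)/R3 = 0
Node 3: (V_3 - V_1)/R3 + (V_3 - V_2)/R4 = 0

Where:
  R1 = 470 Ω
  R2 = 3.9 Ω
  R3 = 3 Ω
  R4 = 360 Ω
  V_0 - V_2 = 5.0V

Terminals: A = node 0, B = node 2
Nodal analysis, taking node 2 as the 0 V reference.
Source V1 fixes V_0 = 5 V.
KCL at each unknown node (sum of currents leaving = 0; resistances in Ω):
  Node 1: (V_1 - 5)/470 + (V_1 - 0)/3.9 + (V_1 - V_3)/3 = 0
  Node 3: (V_3 - V_1)/3 + (V_3 - 0)/360 = 0
Collecting terms (coefficients in siemens):
  0.5919·V_1 - 0.3333·V_3 = 0.01064
  0.3361·V_3 - 0.3333·V_1 = 0
Determinant D = (0.5919)(0.3361) - (-0.3333)(-0.3333) = 0.08782
V_1 = [(0.01064)(0.3361) - (-0.3333)(0)]/D = 0.04071 V
V_3 = [(0.5919)(0) - (0.01064)(-0.3333)]/D = 0.04038 V
I_R2 = (V_1 - V_2)/R2 = (0.04071 - 0)/3.9 = 0.01044 A
P_R2 = I_R2² × R2 = (0.01044)² × 3.9 = 0.000425 W

Final answer: 0.000425 W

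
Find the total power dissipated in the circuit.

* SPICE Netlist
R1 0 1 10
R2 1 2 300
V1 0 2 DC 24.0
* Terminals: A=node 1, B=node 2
Nodal analysis, taking node 2 as the 0 V reference.
Source V1 fixes V_0 = 24 V.
KCL at each unknown node (sum of currents leaving = 0; resistances in Ω):
  Node 1: (V_1 - 24)/10 + (V_1 - 0)/300 = 0
Collecting terms: 0.1033 × V_1 = 2.4  =>  V_1 = 23.23 V
Power in each resistor, P = (ΔV)²/R:
  P_R1 = (24 - 23.23)²/10 = 0.05994 W
  P_R2 = (23.23 - 0)²/300 = 1.798 W
P_total = P_R1 + P_R2 = 1.858 W

Final answer: 1.858 W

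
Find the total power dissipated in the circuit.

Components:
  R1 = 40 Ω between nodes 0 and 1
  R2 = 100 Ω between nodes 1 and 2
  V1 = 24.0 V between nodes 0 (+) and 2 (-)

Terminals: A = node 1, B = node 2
Nodal analysis, taking node 2 as the 0 V reference.
Source V1 fixes V_0 = 24 V.
KCL at each unknown node (sum of currents leaving = 0; resistances in Ω):
  Node 1: (V_1 - 24)/40 + (V_1 - 0)/100 = 0
Collecting terms: 0.035 × V_1 = 0.6  =>  V_1 = 17.14 V
Power in each resistor, P = (ΔV)²/R:
  P_R1 = (24 - 17.14)²/40 = 1.176 W
  P_R2 = (17.14 - 0)²/100 = 2.939 W
P_total = P_R1 + P_R2 = 4.114 W

Final answer: 4.114 W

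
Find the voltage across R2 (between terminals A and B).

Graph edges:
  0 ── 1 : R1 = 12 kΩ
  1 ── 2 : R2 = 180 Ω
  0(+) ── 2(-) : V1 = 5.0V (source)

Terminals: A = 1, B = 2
R1 and R2 are in series across V1 (node 0 → node 1 → node 2), and the output A–B is taken across R2, so this is a voltage divider.
Series current: I = V1/(R1 + R2) = 5/(12000 + 180) = 5/12180 = 0.0004105 A
V_R2 = I × R2 = V1 × R2/(R1 + R2) = 5 × 180/12180 = 0.07389 V

Final answer: 0.07389 V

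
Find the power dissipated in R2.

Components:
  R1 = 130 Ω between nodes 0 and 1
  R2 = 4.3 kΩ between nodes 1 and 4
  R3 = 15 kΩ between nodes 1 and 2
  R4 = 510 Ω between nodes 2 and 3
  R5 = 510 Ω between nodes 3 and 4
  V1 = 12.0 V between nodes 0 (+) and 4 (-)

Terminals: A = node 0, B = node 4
Nodal analysis, taking node 4 as the 0 V reference.
Source V1 fixes V_0 = 12 V.
KCL at each unknown node (sum of currents leaving = 0; resistances in Ω):
  Node 1: (V_1 - 12)/130 + (V_1 - 0)/4300 + (V_1 - V_2)/15000 = 0
  Node 2: (V_2 - V_1)/15000 + (V_2 - V_3)/510 = 0
  Node 3: (V_3 - V_2)/510 + (V_3 - 0)/510 = 0
Collecting terms (coefficients in siemens):
  0.007992·V_1 - 0.00006667·V_2 = 0.09231
  0.002027·V_2 - 0.00006667·V_1 - 0.001961·V_3 = 0
  0.003922·V_3 - 0.001961·V_2 = 0
Solving these 3 simultaneous equations (Gaussian elimination) gives:
  V_1 = 11.56 V, V_2 = 0.7358 V, V_3 = 0.3679 V
I_R2 = (V_1 - V_4)/R2 = (11.56 - 0)/4300 = 0.002688 A
P_R2 = I_R2² × R2 = (0.002688)² × 4300 = 0.03106 W

Final answer: 0.03106 W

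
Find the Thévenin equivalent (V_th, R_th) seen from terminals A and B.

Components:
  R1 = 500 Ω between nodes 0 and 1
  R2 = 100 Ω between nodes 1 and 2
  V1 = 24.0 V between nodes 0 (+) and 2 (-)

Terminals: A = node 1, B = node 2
Step 1 — V_th is the open-circuit voltage V_A - V_B (nothing connected across the terminals).
Nodal analysis, taking node 2 as the 0 V reference.
Source V1 fixes V_0 = 24 V.
KCL at each unknown node (sum of currents leaving = 0; resistances in Ω):
  Node 1: (V_1 - 24)/500 + (V_1 - 0)/100 = 0
Collecting terms: 0.012 × V_1 = 0.048  =>  V_1 = 4 V
V_th = V_1 - V_2 = 4 - 0 = 4 V
Step 2 — R_th: zero the source — replace V1 by a short circuit (node 2 merges into node 0) — and find the resistance seen between A (node 1) and B (node 0).
Reduce the network between node 1 (A) and node 0 (B) by series/parallel combination:
  Rp1 = R1 ‖ R2 (parallel, both between nodes 0 and 1) = 1/(1/500 + 1/100) = 83.33 Ω
R_th = 83.33 Ω

Final answer: V_th = 4 V, R_th = 83.33 Ω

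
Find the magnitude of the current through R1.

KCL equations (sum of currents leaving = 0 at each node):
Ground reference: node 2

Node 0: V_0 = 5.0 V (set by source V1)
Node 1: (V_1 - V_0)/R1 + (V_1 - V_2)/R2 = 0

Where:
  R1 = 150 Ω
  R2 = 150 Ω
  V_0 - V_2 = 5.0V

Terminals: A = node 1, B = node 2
Nodal analysis, taking node 2 as the 0 V reference.
Source V1 fixes V_0 = 5 V.
KCL at each unknown node (sum of currents leaving = 0; resistances in Ω):
  Node 1: (V_1 - 5)/150 + (V_1 - 0)/150 = 0
Collecting terms: 0.01333 × V_1 = 0.03333  =>  V_1 = 2.5 V
I_R1 = (V_0 - V_1)/R1 = (5 - 2.5)/150 = 0.01667 A
|I_R1| = 0.01667 A

Final answer: |I_R1| = 0.01667 A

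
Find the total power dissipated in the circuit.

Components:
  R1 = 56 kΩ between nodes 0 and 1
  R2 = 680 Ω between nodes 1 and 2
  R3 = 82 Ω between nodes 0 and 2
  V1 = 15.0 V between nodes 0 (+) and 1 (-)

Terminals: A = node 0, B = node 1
Nodal analysis, taking node 1 as the 0 V reference.
Source V1 fixes V_0 = 15 V.
KCL at each unknown node (sum of currents leaving = 0; resistances in Ω):
  Node 2: (V_2 - 0)/680 + (V_2 - 15)/82 = 0
Collecting terms: 0.01367 × V_2 = 0.1829  =>  V_2 = 13.39 V
Power in each resistor, P = (ΔV)²/R:
  P_R1 = (15 - 0)²/56000 = 0.004018 W
  P_R2 = (0 - 13.39)²/680 = 0.2635 W
  P_R3 = (15 - 13.39)²/82 = 0.03178 W
P_total = P_R1 + P_R2 + P_R3 = 0.2993 W

Final answer: 0.2993 W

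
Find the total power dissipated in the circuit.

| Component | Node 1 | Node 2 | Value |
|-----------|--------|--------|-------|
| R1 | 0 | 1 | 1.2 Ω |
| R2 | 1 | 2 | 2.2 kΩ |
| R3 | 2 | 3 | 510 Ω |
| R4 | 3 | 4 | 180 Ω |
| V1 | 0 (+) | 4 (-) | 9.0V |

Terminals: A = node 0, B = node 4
Nodal analysis, taking node 4 as the 0 V reference.
Source V1 fixes V_0 = 9 V.
KCL at each unknown node (sum of currents leaving = 0; resistances in Ω):
  Node 1: (V_1 - 9)/1.2 + (V_1 - V_2)/2200 = 0
  Node 2: (V_2 - V_1)/2200 + (V_2 - V_3)/510 = 0
  Node 3: (V_3 - V_2)/510 + (V_3 - 0)/180 = 0
Collecting terms (coefficients in siemens):
  0.8338·V_1 - 0.0004545·V_2 = 7.5
  0.002415·V_2 - 0.0004545·V_1 - 0.001961·V_3 = 0
  0.007516·V_3 - 0.001961·V_2 = 0
Solving these 3 simultaneous equations (Gaussian elimination) gives:
  V_1 = 8.996 V, V_2 = 2.148 V, V_3 = 0.5603 V
Power in each resistor, P = (ΔV)²/R:
  P_R1 = (9 - 8.996)²/1.2 = 0.00001163 W
  P_R2 = (8.996 - 2.148)²/2200 = 0.02132 W
  P_R3 = (2.148 - 0.5603)²/510 = 0.004942 W
  P_R4 = (0.5603 - 0)²/180 = 0.001744 W
P_total = P_R1 + P_R2 + P_R3 + P_R4 = 0.02802 W

Final answer: 0.02802 W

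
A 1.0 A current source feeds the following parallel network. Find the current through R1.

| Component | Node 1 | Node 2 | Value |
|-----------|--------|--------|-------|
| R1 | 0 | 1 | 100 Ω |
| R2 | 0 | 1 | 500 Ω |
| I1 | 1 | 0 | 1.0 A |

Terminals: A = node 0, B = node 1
All resistors sit directly between nodes 0 and 1, so they are in parallel and share one voltage V; the full source current 1 A splits among them.
1/R_par = 1/100 + 1/500 = 0.012 S  =>  R_par = 83.33 Ω
V = I × R_par = 1 × 83.33 = 83.33 V
I_R1 = V/R1 = 83.33/100 = 0.8333 A

Final answer: 0.8333 A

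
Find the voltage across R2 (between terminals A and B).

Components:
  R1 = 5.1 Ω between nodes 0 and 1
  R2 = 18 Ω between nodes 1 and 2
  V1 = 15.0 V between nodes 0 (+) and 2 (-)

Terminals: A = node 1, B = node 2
R1 and R2 are in series across V1 (node 0 → node 1 → node 2), and the output A–B is taken across R2, so this is a voltage divider.
Series current: I = V1/(R1 + R2) = 15/(5.1 + 18) = 15/23.1 = 0.6494 A
V_R2 = I × R2 = V1 × R2/(R1 + R2) = 15 × 18/23.1 = 11.69 V

Final answer: 11.69 V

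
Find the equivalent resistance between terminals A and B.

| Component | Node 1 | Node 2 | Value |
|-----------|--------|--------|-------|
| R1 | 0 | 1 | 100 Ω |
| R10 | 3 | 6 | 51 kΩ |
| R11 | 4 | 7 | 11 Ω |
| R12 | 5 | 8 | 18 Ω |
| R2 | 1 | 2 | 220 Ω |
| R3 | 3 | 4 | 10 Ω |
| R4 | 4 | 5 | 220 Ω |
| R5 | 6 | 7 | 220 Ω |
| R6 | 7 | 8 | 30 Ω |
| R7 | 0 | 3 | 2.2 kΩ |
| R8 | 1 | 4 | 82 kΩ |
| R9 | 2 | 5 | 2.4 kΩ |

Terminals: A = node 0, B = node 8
The network is not a plain series/parallel combination. Inject a 1 A test current into terminal A (node 0) and return it from terminal B (node 8); then R_eq = V_A / (1 A).
Nodal analysis, taking node 8 as the 0 V reference.
Current source I_test pushes 1 A into node 0 and draws it out of node 8.
KCL at each unknown node (sum of currents leaving = 0; resistances in Ω):
  Node 0: (V_0 - V_1)/100 + (V_0 - V_3)/2200 - 1 = 0
  Node 1: (V_1 - V_0)/100 + (V_1 - V_2)/220 + (V_1 - V_4)/82000 = 0
  Node 2: (V_2 - V_1)/220 + (V_2 - V_5)/2400 = 0
  Node 3: (V_3 - V_0)/2200 + (V_3 - V_4)/10 + (V_3 - V_6)/51000 = 0
  Node 4: (V_4 - V_1)/82000 + (V_4 - V_3)/10 + (V_4 - V_5)/220 + (V_4 - V_7)/11 = 0
  Node 5: (V_5 - V_2)/2400 + (V_5 - V_4)/220 + (V_5 - 0)/18 = 0
  Node 6: (V_6 - V_3)/51000 + (V_6 - V_7)/220 = 0
  Node 7: (V_7 - V_4)/11 + (V_7 - V_6)/220 + (V_7 - 0)/30 = 0
Collecting terms (coefficients in siemens):
  0.01045·V_0 - 0.01·V_1 - 0.0004545·V_3 = 1
  0.01456·V_1 - 0.01·V_0 - 0.004545·V_2 - 0.0000122·V_4 = 0
  0.004962·V_2 - 0.004545·V_1 - 0.0004167·V_5 = 0
  0.1005·V_3 - 0.0004545·V_0 - 0.1·V_4 - 0.00001961·V_6 = 0
  0.1955·V_4 - 0.0000122·V_1 - 0.1·V_3 - 0.004545·V_5 - 0.09091·V_7 = 0
  0.06052·V_5 - 0.0004167·V_2 - 0.004545·V_4 = 0
  0.004565·V_6 - 0.00001961·V_3 - 0.004545·V_7 = 0
  0.1288·V_7 - 0.09091·V_4 - 0.004545·V_6 = 0
Solving these 8 simultaneous equations (Gaussian elimination) gives:
  V_0 = 1218 V, V_1 = 1172 V, V_2 = 1075 V, V_3 = 26.03 V
  V_4 = 20.62 V, V_5 = 8.948 V, V_6 = 15.13 V, V_7 = 15.09 V
R_eq = V_0 / 1 A = 1218 Ω = 1.218 kΩ

Final answer: 1.218 kΩ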